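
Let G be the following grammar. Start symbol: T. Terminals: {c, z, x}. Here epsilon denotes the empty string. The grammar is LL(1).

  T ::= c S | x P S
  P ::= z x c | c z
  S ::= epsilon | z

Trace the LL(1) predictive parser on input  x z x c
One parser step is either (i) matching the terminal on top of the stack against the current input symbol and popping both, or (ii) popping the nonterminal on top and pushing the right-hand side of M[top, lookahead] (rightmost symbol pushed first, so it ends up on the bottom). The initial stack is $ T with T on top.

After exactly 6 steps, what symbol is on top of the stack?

     Stack      Input      Action
  1  $ T        x z x c $  expand T ::= x P S
  2  $ S P x    x z x c $  match x
  3  $ S P      z x c $    expand P ::= z x c
  4  $ S c x z  z x c $    match z
  5  $ S c x    x c $      match x
  6  $ S c      c $        match c
Stack after step 6: $ S (top = S).

S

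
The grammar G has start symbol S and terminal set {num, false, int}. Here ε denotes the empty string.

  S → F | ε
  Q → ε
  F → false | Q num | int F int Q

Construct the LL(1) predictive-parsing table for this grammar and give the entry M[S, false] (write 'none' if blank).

FIRST(Q): from Q→ε we get {ε}. So FIRST(Q) = {ε}.
FIRST(F): from F→false we get {false}; from F→Q num we get {num}; from F→int F int Q we get {int}. So FIRST(F) = {false, int, num}.
FIRST(S): from S→F we get {false, int, num}; from S→ε we get {ε}. So FIRST(S) = {ε, false, int, num}.
FOLLOW(S) includes $ since S is the start symbol.
FOLLOW(S): S appears on no right-hand side. Thus FOLLOW(S) = {$}.
For S → F: FIRST(F) = {false, int, num}, so it goes in M[S, t] for t ∈ {false, int, num}.
For S → ε: FIRST(ε) = {ε}, so it goes in M[S, t] for t ∈ {}; since ε ∈ FIRST, also for every t ∈ FOLLOW(S) = {$}.

S → F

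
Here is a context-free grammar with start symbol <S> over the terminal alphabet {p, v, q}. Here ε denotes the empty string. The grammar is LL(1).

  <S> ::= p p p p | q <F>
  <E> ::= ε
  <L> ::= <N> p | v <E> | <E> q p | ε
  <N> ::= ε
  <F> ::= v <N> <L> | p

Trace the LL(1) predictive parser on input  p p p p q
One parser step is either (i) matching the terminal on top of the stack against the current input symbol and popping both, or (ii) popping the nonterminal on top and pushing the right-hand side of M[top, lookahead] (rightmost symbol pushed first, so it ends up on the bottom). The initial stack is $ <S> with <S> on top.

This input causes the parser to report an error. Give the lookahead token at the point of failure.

     Stack      Input        Action
  1  $ <S>      p p p p q $  expand <S> ::= p p p p
  2  $ p p p p  p p p p q $  match p
  3  $ p p p    p p p q $    match p
  4  $ p p      p p q $      match p
  5  $ p        p q $        match p
  6  $          q $          error: stack empty but input remains

q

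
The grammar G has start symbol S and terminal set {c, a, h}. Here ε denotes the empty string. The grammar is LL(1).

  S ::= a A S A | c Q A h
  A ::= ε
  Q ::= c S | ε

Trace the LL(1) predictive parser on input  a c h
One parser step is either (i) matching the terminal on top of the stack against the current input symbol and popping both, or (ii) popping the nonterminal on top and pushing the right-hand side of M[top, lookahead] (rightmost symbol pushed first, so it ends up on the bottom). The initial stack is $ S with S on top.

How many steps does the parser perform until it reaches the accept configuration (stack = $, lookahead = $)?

9

step 1: stack=$ S  input=a c h $  — expand S ::= a A S A
step 2: stack=$ A S A a  input=a c h $  — match a
step 3: stack=$ A S A  input=c h $  — expand A ::= ε
step 4: stack=$ A S  input=c h $  — expand S ::= c Q A h
step 5: stack=$ A h A Q c  input=c h $  — match c
step 6: stack=$ A h A Q  input=h $  — expand Q ::= ε
step 7: stack=$ A h A  input=h $  — expand A ::= ε
step 8: stack=$ A h  input=h $  — match h
step 9: stack=$ A  input=$  — expand A ::= ε
Accept reached after 9 steps.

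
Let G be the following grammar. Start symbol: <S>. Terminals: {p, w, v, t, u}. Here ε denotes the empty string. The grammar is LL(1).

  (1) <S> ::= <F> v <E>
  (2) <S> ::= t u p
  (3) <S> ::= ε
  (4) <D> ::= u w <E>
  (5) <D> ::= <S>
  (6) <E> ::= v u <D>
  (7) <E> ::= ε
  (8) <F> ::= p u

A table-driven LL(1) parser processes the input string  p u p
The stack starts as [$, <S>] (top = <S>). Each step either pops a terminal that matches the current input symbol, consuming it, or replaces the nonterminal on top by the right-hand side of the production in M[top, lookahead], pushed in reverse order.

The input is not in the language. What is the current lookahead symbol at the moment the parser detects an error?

p

step 1: stack=$ <S>  input=p u p $  — expand <S> ::= <F> v <E>
step 2: stack=$ <E> v <F>  input=p u p $  — expand <F> ::= p u
step 3: stack=$ <E> v u p  input=p u p $  — match p
step 4: stack=$ <E> v u  input=u p $  — match u
step 5: stack=$ <E> v  input=p $  — error: top is terminal v but lookahead is p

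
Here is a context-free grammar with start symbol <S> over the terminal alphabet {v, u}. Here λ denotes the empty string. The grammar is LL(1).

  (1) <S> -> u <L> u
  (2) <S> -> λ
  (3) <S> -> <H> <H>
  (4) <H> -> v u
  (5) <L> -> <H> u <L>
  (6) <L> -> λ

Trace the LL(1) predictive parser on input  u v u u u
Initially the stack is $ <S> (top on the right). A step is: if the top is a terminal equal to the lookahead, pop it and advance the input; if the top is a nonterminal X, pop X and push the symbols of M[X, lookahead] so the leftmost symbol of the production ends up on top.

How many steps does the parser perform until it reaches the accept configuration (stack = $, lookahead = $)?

9

     Stack          Input        Action
  1  $ <S>          u v u u u $  expand <S> -> u <L> u
  2  $ u <L> u      u v u u u $  match u
  3  $ u <L>        v u u u $    expand <L> -> <H> u <L>
  4  $ u <L> u <H>  v u u u $    expand <H> -> v u
  5  $ u <L> u u v  v u u u $    match v
  6  $ u <L> u u    u u u $      match u
  7  $ u <L> u      u u $        match u
  8  $ u <L>        u $          expand <L> -> λ
  9  $ u            u $          match u
Accept reached after 9 steps.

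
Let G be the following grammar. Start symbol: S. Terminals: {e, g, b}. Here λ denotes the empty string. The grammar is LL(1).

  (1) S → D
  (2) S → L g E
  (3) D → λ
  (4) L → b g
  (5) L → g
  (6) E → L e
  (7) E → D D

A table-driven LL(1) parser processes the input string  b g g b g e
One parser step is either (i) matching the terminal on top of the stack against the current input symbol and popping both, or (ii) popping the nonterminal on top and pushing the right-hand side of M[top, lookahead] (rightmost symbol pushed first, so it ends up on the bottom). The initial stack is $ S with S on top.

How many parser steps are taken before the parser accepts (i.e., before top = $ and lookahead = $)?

10

step 1: stack=$ S  input=b g g b g e $  — expand S → L g E
step 2: stack=$ E g L  input=b g g b g e $  — expand L → b g
step 3: stack=$ E g g b  input=b g g b g e $  — match b
step 4: stack=$ E g g  input=g g b g e $  — match g
step 5: stack=$ E g  input=g b g e $  — match g
step 6: stack=$ E  input=b g e $  — expand E → L e
step 7: stack=$ e L  input=b g e $  — expand L → b g
step 8: stack=$ e g b  input=b g e $  — match b
step 9: stack=$ e g  input=g e $  — match g
step 10: stack=$ e  input=e $  — match e
Accept reached after 10 steps.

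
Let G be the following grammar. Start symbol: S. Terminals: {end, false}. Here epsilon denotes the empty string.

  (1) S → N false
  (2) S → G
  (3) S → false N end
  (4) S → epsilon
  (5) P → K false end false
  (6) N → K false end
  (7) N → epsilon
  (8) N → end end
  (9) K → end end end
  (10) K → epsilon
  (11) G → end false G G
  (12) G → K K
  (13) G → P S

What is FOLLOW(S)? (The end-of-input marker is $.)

FIRST(K) = {epsilon, end}
FIRST(P) = {end, false}  (via K false end false)
FIRST(N) = {epsilon, end, false}  (via K false end)
FIRST(G) = {epsilon, end, false}  (via K K, P S)
FIRST(S) = {epsilon, end, false}  (via N false, G)
FOLLOW(S) includes $ since S is the start symbol.
FOLLOW(N): in S→N false, N is followed by false with FIRST {false}; in S→false N end, N is followed by end with FIRST {end}. Thus FOLLOW(N) = {end, false}.
FOLLOW(S): in G→P S, the suffix after S is empty, so FOLLOW(S) ⊇ FOLLOW(G) = {$, end, false}. Thus FOLLOW(S) = {$, end, false}.
FOLLOW(G): in S→G, the suffix after G is empty, so FOLLOW(G) ⊇ FOLLOW(S) = {$, end, false}; in G→end false G G (occurrence 1), G is followed by G with FIRST {epsilon, end, false}; in G→end false G G (occurrence 1), the suffix after G is nullable (adds nothing new); in G→end false G G (occurrence 2), the suffix after G is empty (adds nothing new). Thus FOLLOW(G) = {$, end, false}.
FOLLOW(P): in G→P S, P is followed by S with FIRST {epsilon, end, false}; in G→P S, the suffix after P is nullable, so FOLLOW(P) ⊇ FOLLOW(G) = {$, end, false}. Thus FOLLOW(P) = {$, end, false}.
FOLLOW(K): in P→K false end false, K is followed by false end false with FIRST {false}; in N→K false end, K is followed by false end with FIRST {false}; in G→K K (occurrence 1), K is followed by K with FIRST {epsilon, end}; in G→K K (occurrence 1), the suffix after K is nullable, so FOLLOW(K) ⊇ FOLLOW(G) = {$, end, false}; in G→K K (occurrence 2), the suffix after K is empty, so FOLLOW(K) ⊇ FOLLOW(G) = {$, end, false}. Thus FOLLOW(K) = {$, end, false}.

{$, end, false}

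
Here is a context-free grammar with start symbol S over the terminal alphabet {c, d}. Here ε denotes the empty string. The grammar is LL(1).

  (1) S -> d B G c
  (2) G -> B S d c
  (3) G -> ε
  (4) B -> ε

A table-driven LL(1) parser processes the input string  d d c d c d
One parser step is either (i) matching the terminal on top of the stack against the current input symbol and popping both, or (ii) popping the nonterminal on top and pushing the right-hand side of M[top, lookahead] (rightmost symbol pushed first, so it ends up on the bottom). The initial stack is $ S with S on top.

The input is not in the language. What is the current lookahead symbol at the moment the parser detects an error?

d

step 1: stack=$ S  input=d d c d c d $  — expand S -> d B G c
step 2: stack=$ c G B d  input=d d c d c d $  — match d
step 3: stack=$ c G B  input=d c d c d $  — expand B -> ε
step 4: stack=$ c G  input=d c d c d $  — expand G -> B S d c
step 5: stack=$ c c d S B  input=d c d c d $  — expand B -> ε
step 6: stack=$ c c d S  input=d c d c d $  — expand S -> d B G c
step 7: stack=$ c c d c G B d  input=d c d c d $  — match d
step 8: stack=$ c c d c G B  input=c d c d $  — expand B -> ε
step 9: stack=$ c c d c G  input=c d c d $  — expand G -> ε
step 10: stack=$ c c d c  input=c d c d $  — match c
step 11: stack=$ c c d  input=d c d $  — match d
step 12: stack=$ c c  input=c d $  — match c
step 13: stack=$ c  input=d $  — error: top is terminal c but lookahead is d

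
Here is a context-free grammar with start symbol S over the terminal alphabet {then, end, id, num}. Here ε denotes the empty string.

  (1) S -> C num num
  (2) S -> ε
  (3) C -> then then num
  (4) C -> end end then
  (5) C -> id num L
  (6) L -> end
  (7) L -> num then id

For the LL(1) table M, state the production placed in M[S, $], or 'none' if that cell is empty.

FIRST(C): from C->then then num we get {then}; from C->end end then we get {end}; from C->id num L we get {id}. So FIRST(C) = {end, id, then}.
FIRST(L): from L->end we get {end}; from L->num then id we get {num}. So FIRST(L) = {end, num}.
FIRST(S): from S->C num num we get {end, id, then}; from S->ε we get {ε}. So FIRST(S) = {ε, end, id, then}.
FOLLOW(S) includes $ since S is the start symbol.
FOLLOW(S): S appears on no right-hand side. Thus FOLLOW(S) = {$}.
For S -> C num num: FIRST(C num num) = {end, id, then}, so it goes in M[S, t] for t ∈ {end, id, then}.
For S -> ε: FIRST(ε) = {ε}, so it goes in M[S, t] for t ∈ {}; since ε ∈ FIRST, also for every t ∈ FOLLOW(S) = {$}.

S -> ε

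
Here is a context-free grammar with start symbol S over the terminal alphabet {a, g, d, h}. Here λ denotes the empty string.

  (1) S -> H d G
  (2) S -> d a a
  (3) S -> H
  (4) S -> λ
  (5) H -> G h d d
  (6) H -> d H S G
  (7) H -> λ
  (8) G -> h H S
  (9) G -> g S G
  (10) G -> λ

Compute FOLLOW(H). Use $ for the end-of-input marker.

{$, d, g, h}

FIRST(G) = {λ, g, h}
FIRST(H) = {λ, d, g, h}  (via G h d d)
FIRST(S) = {λ, d, g, h}  (via H d G, H)
FOLLOW(S) includes $ since S is the start symbol.
FOLLOW(S): in H->d H S G, S is followed by G with FIRST {λ, g, h}; in H->d H S G, the suffix after S is nullable, so FOLLOW(S) ⊇ FOLLOW(H) = {$, d, g, h}; in G->h H S, the suffix after S is empty, so FOLLOW(S) ⊇ FOLLOW(G) = {$, d, g, h}; in G->g S G, S is followed by G with FIRST {λ, g, h}; in G->g S G, the suffix after S is nullable, so FOLLOW(S) ⊇ FOLLOW(G) = {$, d, g, h}. Thus FOLLOW(S) = {$, d, g, h}.
FOLLOW(H): in S->H d G, H is followed by d G with FIRST {d}; in S->H, the suffix after H is empty, so FOLLOW(H) ⊇ FOLLOW(S) = {$, d, g, h}; in H->d H S G, H is followed by S G with FIRST {λ, d, g, h}; in H->d H S G, the suffix after H is nullable (adds nothing new); in G->h H S, H is followed by S with FIRST {λ, d, g, h}; in G->h H S, the suffix after H is nullable, so FOLLOW(H) ⊇ FOLLOW(G) = {$, d, g, h}. Thus FOLLOW(H) = {$, d, g, h}.
FOLLOW(G): in S->H d G, the suffix after G is empty, so FOLLOW(G) ⊇ FOLLOW(S) = {$, d, g, h}; in H->G h d d, G is followed by h d d with FIRST {h}; in H->d H S G, the suffix after G is empty, so FOLLOW(G) ⊇ FOLLOW(H) = {$, d, g, h}; in G->g S G, the suffix after G is empty (adds nothing new). Thus FOLLOW(G) = {$, d, g, h}.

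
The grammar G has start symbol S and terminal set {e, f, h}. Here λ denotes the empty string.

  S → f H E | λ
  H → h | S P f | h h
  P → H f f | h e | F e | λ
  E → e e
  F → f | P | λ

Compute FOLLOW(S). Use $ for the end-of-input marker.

{$, e, f, h}

FIRST(S): from S→f H E we get {f}; from S→λ we get {λ}. So FIRST(S) = {λ, f}.
FIRST(E): from E→e e we get {e}. So FIRST(E) = {e}.
FIRST(H): from H→h we get {h}; from H→S P f we get {e, f, h}; from H→h h we get {h}. So FIRST(H) = {e, f, h}.
FIRST(P): from P→H f f we get {e, f, h}; from P→h e we get {h}; from P→F e we get {e, f, h}; from P→λ we get {λ}. So FIRST(P) = {λ, e, f, h}.
FIRST(F): from F→f we get {f}; from F→P we get {λ, e, f, h}; from F→λ we get {λ}. So FIRST(F) = {λ, e, f, h}.
FOLLOW(S) includes $ since S is the start symbol.
FOLLOW(S): in H→S P f, S is followed by P f with FIRST {e, f, h}. Thus FOLLOW(S) = {$, e, f, h}.
FOLLOW(H): in S→f H E, H is followed by E with FIRST {e}; in P→H f f, H is followed by f f with FIRST {f}. Thus FOLLOW(H) = {e, f}.
FOLLOW(E): in S→f H E, the suffix after E is empty, so FOLLOW(E) ⊇ FOLLOW(S) = {$, e, f, h}. Thus FOLLOW(E) = {$, e, f, h}.
FOLLOW(F): in P→F e, F is followed by e with FIRST {e}. Thus FOLLOW(F) = {e}.
FOLLOW(P): in H→S P f, P is followed by f with FIRST {f}; in F→P, the suffix after P is empty, so FOLLOW(P) ⊇ FOLLOW(F) = {e}. Thus FOLLOW(P) = {e, f}.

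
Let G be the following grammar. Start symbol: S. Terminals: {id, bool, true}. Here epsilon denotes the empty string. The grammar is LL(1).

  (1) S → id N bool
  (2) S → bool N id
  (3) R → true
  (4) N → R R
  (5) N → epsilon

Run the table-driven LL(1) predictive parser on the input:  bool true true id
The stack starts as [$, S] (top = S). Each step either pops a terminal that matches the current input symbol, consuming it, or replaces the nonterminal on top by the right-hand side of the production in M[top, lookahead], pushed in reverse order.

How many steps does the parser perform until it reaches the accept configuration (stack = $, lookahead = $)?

8

     Stack        Input                Action
  1  $ S          bool true true id $  expand S → bool N id
  2  $ id N bool  bool true true id $  match bool
  3  $ id N       true true id $       expand N → R R
  4  $ id R R     true true id $       expand R → true
  5  $ id R true  true true id $       match true
  6  $ id R       true id $            expand R → true
  7  $ id true    true id $            match true
  8  $ id         id $                 match id
Accept reached after 8 steps.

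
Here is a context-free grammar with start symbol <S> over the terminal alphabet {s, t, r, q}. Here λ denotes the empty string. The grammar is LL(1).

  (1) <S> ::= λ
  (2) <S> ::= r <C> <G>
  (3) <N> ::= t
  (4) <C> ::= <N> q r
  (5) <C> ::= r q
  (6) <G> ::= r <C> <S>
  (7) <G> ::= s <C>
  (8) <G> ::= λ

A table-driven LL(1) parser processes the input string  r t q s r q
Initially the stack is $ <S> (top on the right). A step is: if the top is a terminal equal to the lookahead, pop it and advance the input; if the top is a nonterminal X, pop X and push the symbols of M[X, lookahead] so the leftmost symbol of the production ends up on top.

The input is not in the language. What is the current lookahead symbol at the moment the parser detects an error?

step 1: stack=$ <S>  input=r t q s r q $  — expand <S> ::= r <C> <G>
step 2: stack=$ <G> <C> r  input=r t q s r q $  — match r
step 3: stack=$ <G> <C>  input=t q s r q $  — expand <C> ::= <N> q r
step 4: stack=$ <G> r q <N>  input=t q s r q $  — expand <N> ::= t
step 5: stack=$ <G> r q t  input=t q s r q $  — match t
step 6: stack=$ <G> r q  input=q s r q $  — match q
step 7: stack=$ <G> r  input=s r q $  — error: top is terminal r but lookahead is s

s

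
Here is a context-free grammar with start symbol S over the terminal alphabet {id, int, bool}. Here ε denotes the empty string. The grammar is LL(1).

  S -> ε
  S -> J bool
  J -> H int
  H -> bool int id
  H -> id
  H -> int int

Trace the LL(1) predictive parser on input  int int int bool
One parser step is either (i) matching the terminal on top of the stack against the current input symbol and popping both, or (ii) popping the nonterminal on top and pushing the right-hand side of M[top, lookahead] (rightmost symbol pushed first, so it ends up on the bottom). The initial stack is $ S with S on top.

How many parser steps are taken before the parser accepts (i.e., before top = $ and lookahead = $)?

step 1: stack=$ S  input=int int int bool $  — expand S -> J bool
step 2: stack=$ bool J  input=int int int bool $  — expand J -> H int
step 3: stack=$ bool int H  input=int int int bool $  — expand H -> int int
step 4: stack=$ bool int int int  input=int int int bool $  — match int
step 5: stack=$ bool int int  input=int int bool $  — match int
step 6: stack=$ bool int  input=int bool $  — match int
step 7: stack=$ bool  input=bool $  — match bool
Accept reached after 7 steps.

7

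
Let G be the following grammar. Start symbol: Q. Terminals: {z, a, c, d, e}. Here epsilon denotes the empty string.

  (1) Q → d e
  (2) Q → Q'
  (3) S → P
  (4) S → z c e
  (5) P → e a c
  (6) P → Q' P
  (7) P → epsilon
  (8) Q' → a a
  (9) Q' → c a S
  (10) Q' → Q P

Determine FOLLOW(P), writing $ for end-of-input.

FIRST(Q) = {a, c, d}  (via Q')
FIRST(Q') = {a, c, d}  (via Q P)
FIRST(P) = {epsilon, a, c, d, e}  (via Q' P)
FIRST(S) = {epsilon, a, c, d, e, z}  (via P)
FOLLOW(Q) includes $ since Q is the start symbol.
FOLLOW(Q): in Q'→Q P, Q is followed by P with FIRST {epsilon, a, c, d, e}; in Q'→Q P, the suffix after Q is nullable, so FOLLOW(Q) ⊇ FOLLOW(Q') = {$, a, c, d, e}. Thus FOLLOW(Q) = {$, a, c, d, e}.
FOLLOW(S): in Q'→c a S, the suffix after S is empty, so FOLLOW(S) ⊇ FOLLOW(Q') = {$, a, c, d, e}. Thus FOLLOW(S) = {$, a, c, d, e}.
FOLLOW(P): in S→P, the suffix after P is empty, so FOLLOW(P) ⊇ FOLLOW(S) = {$, a, c, d, e}; in P→Q' P, the suffix after P is empty (adds nothing new); in Q'→Q P, the suffix after P is empty, so FOLLOW(P) ⊇ FOLLOW(Q') = {$, a, c, d, e}. Thus FOLLOW(P) = {$, a, c, d, e}.
FOLLOW(Q'): in Q→Q', the suffix after Q' is empty, so FOLLOW(Q') ⊇ FOLLOW(Q) = {$, a, c, d, e}; in P→Q' P, Q' is followed by P with FIRST {epsilon, a, c, d, e}; in P→Q' P, the suffix after Q' is nullable, so FOLLOW(Q') ⊇ FOLLOW(P) = {$, a, c, d, e}. Thus FOLLOW(Q') = {$, a, c, d, e}.

{$, a, c, d, e}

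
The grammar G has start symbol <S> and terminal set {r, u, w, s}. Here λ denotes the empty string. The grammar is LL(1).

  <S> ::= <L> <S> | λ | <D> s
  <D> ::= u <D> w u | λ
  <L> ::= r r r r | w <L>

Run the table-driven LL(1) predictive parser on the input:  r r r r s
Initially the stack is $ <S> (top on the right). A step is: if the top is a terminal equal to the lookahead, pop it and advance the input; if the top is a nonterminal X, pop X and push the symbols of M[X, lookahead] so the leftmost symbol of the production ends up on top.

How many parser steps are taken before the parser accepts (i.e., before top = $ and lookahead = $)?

step 1: stack=$ <S>  input=r r r r s $  — expand <S> ::= <L> <S>
step 2: stack=$ <S> <L>  input=r r r r s $  — expand <L> ::= r r r r
step 3: stack=$ <S> r r r r  input=r r r r s $  — match r
step 4: stack=$ <S> r r r  input=r r r s $  — match r
step 5: stack=$ <S> r r  input=r r s $  — match r
step 6: stack=$ <S> r  input=r s $  — match r
step 7: stack=$ <S>  input=s $  — expand <S> ::= <D> s
step 8: stack=$ s <D>  input=s $  — expand <D> ::= λ
step 9: stack=$ s  input=s $  — match s
Accept reached after 9 steps.

9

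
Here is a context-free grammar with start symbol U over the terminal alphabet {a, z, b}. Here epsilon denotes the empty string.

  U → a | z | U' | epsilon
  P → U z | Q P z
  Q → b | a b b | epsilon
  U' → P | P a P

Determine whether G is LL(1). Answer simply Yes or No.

FIRST(U) = {epsilon, a, b, z}
FIRST(P) = {a, b, z}
FIRST(Q) = {epsilon, a, b}
FIRST(U') = {a, b, z}
FOLLOW(U) = {$, z}
FOLLOW(P) = {$, a, z}
FOLLOW(Q) = {a, b, z}
FOLLOW(U') = {$, z}
Cell M[P, a] receives both P → U z and P → Q P z — the grammar is not LL(1).

No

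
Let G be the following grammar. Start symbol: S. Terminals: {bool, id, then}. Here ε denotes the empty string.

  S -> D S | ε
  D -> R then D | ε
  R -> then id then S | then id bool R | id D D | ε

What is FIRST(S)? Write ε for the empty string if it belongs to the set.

FIRST(R): from R->then id then S we get {then}; from R->then id bool R we get {then}; from R->id D D we get {id}; from R->ε we get {ε}. So FIRST(R) = {ε, id, then}.
FIRST(D): from D->R then D we get {id, then}; from D->ε we get {ε}. So FIRST(D) = {ε, id, then}.
FIRST(S): from S->D S we get {ε, id, then}; from S->ε we get {ε}. So FIRST(S) = {ε, id, then}.

{ε, id, then}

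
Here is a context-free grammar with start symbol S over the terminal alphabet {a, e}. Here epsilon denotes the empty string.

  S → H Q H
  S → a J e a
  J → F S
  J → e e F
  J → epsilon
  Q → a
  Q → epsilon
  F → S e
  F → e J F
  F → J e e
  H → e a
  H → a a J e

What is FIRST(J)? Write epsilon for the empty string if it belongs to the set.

{epsilon, a, e}

FIRST(Q) = {epsilon, a}
FIRST(H) = {a, e}
FIRST(S) = {a, e}  (via H Q H)
FIRST(J) = {epsilon, a, e}  (via F S)
FIRST(F) = {a, e}  (via S e, J e e)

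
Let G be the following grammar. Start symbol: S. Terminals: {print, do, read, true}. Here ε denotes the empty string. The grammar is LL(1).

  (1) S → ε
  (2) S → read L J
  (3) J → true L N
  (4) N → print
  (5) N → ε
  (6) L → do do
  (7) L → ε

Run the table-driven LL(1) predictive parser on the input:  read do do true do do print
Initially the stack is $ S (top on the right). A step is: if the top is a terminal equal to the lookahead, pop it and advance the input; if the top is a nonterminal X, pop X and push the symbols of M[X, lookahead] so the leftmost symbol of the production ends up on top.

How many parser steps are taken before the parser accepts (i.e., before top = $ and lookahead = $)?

12

      Stack       Input                          Action
   1  $ S         read do do true do do print $  expand S → read L J
   2  $ J L read  read do do true do do print $  match read
   3  $ J L       do do true do do print $       expand L → do do
   4  $ J do do   do do true do do print $       match do
   5  $ J do      do true do do print $          match do
   6  $ J         true do do print $             expand J → true L N
   7  $ N L true  true do do print $             match true
   8  $ N L       do do print $                  expand L → do do
   9  $ N do do   do do print $                  match do
  10  $ N do      do print $                     match do
  11  $ N         print $                        expand N → print
  12  $ print     print $                        match print
Accept reached after 12 steps.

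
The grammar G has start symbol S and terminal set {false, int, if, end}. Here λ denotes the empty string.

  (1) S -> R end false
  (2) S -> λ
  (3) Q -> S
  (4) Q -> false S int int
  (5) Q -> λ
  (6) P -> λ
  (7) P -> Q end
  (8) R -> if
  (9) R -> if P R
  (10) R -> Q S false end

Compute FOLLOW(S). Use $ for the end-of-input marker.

FIRST(S) = {λ, false, if}  (via R end false)
FIRST(Q) = {λ, false, if}  (via S)
FIRST(P) = {λ, end, false, if}  (via Q end)
FIRST(R) = {false, if}  (via Q S false end)
FOLLOW(S) includes $ since S is the start symbol.
FOLLOW(Q): in P->Q end, Q is followed by end with FIRST {end}; in R->Q S false end, Q is followed by S false end with FIRST {false, if}. Thus FOLLOW(Q) = {end, false, if}.
FOLLOW(S): in Q->S, the suffix after S is empty, so FOLLOW(S) ⊇ FOLLOW(Q) = {end, false, if}; in Q->false S int int, S is followed by int int with FIRST {int}; in R->Q S false end, S is followed by false end with FIRST {false}. Thus FOLLOW(S) = {$, end, false, if, int}.
FOLLOW(P): in R->if P R, P is followed by R with FIRST {false, if}. Thus FOLLOW(P) = {false, if}.
FOLLOW(R): in S->R end false, R is followed by end false with FIRST {end}; in R->if P R, the suffix after R is empty (adds nothing new). Thus FOLLOW(R) = {end}.

{$, end, false, if, int}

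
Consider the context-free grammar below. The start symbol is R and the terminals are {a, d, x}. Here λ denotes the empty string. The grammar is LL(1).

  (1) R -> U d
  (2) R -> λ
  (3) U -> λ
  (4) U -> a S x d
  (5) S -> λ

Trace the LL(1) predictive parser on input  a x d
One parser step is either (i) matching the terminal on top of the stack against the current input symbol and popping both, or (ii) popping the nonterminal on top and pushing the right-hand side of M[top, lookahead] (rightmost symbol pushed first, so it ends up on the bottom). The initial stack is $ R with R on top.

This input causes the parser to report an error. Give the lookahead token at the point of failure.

$

     Stack        Input    Action
  1  $ R          a x d $  expand R -> U d
  2  $ d U        a x d $  expand U -> a S x d
  3  $ d d x S a  a x d $  match a
  4  $ d d x S    x d $    expand S -> λ
  5  $ d d x      x d $    match x
  6  $ d d        d $      match d
  7  $ d          $        error: top is terminal d but lookahead is $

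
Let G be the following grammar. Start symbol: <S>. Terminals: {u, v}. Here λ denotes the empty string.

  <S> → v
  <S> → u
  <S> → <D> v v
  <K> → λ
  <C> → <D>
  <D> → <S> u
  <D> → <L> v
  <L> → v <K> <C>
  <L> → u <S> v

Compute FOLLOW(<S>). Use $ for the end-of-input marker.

{$, u, v}

FIRST(<K>): from <K>→λ we get {λ}. So FIRST(<K>) = {λ}.
FIRST(<L>): from <L>→v <K> <C> we get {v}; from <L>→u <S> v we get {u}. So FIRST(<L>) = {u, v}.
FIRST(<S>): from <S>→v we get {v}; from <S>→u we get {u}; from <S>→<D> v v we get {u, v}. So FIRST(<S>) = {u, v}.
FIRST(<D>): from <D>→<S> u we get {u, v}; from <D>→<L> v we get {u, v}. So FIRST(<D>) = {u, v}.
FIRST(<C>): from <C>→<D> we get {u, v}. So FIRST(<C>) = {u, v}.
FOLLOW(<S>) includes $ since <S> is the start symbol.
FOLLOW(<S>): in <D>→<S> u, <S> is followed by u with FIRST {u}; in <L>→u <S> v, <S> is followed by v with FIRST {v}. Thus FOLLOW(<S>) = {$, u, v}.
FOLLOW(<K>): in <L>→v <K> <C>, <K> is followed by <C> with FIRST {u, v}. Thus FOLLOW(<K>) = {u, v}.
FOLLOW(<L>): in <D>→<L> v, <L> is followed by v with FIRST {v}. Thus FOLLOW(<L>) = {v}.
FOLLOW(<C>): in <L>→v <K> <C>, the suffix after <C> is empty, so FOLLOW(<C>) ⊇ FOLLOW(<L>) = {v}. Thus FOLLOW(<C>) = {v}.
FOLLOW(<D>): in <S>→<D> v v, <D> is followed by v v with FIRST {v}; in <C>→<D>, the suffix after <D> is empty, so FOLLOW(<D>) ⊇ FOLLOW(<C>) = {v}. Thus FOLLOW(<D>) = {v}.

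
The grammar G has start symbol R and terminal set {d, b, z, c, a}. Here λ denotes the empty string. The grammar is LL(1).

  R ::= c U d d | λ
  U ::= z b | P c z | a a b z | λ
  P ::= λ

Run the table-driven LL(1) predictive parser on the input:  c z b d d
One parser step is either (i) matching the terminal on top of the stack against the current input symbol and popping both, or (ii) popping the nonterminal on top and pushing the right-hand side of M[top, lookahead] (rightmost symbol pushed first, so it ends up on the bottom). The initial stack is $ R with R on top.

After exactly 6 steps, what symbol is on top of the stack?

d

step 1: stack=$ R  input=c z b d d $  — expand R ::= c U d d
step 2: stack=$ d d U c  input=c z b d d $  — match c
step 3: stack=$ d d U  input=z b d d $  — expand U ::= z b
step 4: stack=$ d d b z  input=z b d d $  — match z
step 5: stack=$ d d b  input=b d d $  — match b
step 6: stack=$ d d  input=d d $  — match d
Stack after step 6: $ d (top = d).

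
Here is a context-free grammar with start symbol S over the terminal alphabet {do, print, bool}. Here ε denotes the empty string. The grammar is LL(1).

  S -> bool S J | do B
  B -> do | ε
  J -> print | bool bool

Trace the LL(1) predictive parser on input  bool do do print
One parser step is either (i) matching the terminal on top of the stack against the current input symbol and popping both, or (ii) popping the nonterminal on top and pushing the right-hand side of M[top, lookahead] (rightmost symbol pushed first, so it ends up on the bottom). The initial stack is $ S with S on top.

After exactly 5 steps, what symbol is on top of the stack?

step 1: stack=$ S  input=bool do do print $  — expand S -> bool S J
step 2: stack=$ J S bool  input=bool do do print $  — match bool
step 3: stack=$ J S  input=do do print $  — expand S -> do B
step 4: stack=$ J B do  input=do do print $  — match do
step 5: stack=$ J B  input=do print $  — expand B -> do
Stack after step 5: $ J do (top = do).

do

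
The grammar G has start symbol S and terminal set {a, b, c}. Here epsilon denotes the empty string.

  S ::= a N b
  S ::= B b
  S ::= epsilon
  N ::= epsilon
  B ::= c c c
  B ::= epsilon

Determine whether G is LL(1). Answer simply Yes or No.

Yes

FIRST(S) = {epsilon, a, b, c}
FIRST(N) = {epsilon}
FIRST(B) = {epsilon, c}
FOLLOW(S) = {$}
FOLLOW(N) = {b}
FOLLOW(B) = {b}
Each cell of M receives at most one production.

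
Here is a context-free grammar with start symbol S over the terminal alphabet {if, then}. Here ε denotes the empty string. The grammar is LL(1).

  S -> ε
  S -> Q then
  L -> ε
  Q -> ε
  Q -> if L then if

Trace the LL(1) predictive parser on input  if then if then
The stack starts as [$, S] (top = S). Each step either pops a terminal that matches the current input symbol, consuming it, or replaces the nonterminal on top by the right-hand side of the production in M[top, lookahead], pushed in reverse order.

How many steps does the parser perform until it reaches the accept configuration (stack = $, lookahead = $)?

7

     Stack                Input              Action
  1  $ S                  if then if then $  expand S -> Q then
  2  $ then Q             if then if then $  expand Q -> if L then if
  3  $ then if then L if  if then if then $  match if
  4  $ then if then L     then if then $     expand L -> ε
  5  $ then if then       then if then $     match then
  6  $ then if            if then $          match if
  7  $ then               then $             match then
Accept reached after 7 steps.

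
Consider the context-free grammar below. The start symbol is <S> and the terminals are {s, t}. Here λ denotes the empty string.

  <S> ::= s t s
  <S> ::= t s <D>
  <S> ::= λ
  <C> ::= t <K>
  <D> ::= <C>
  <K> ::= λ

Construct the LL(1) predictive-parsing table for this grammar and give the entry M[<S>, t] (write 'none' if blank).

FIRST(<S>) = {λ, s, t}
FIRST(<C>) = {t}
FIRST(<K>) = {λ}
FIRST(<D>) = {t}  (via <C>)
FOLLOW(<S>) includes $ since <S> is the start symbol.
FOLLOW(<S>): <S> appears on no right-hand side. Thus FOLLOW(<S>) = {$}.
For <S> ::= s t s: FIRST(s t s) = {s}, so it goes in M[<S>, t] for t ∈ {s}.
For <S> ::= t s <D>: FIRST(t s <D>) = {t}, so it goes in M[<S>, t] for t ∈ {t}.
For <S> ::= λ: FIRST(λ) = {λ}, so it goes in M[<S>, t] for t ∈ {}; since λ ∈ FIRST, also for every t ∈ FOLLOW(<S>) = {$}.

<S> ::= t s <D>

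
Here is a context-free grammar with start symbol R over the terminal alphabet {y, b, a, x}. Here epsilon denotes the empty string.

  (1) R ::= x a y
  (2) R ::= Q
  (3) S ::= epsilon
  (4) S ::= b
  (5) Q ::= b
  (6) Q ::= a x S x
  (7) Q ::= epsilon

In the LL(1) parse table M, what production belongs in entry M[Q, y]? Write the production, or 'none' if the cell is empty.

FIRST(S) = {epsilon, b}
FIRST(Q) = {epsilon, a, b}
FIRST(R) = {epsilon, a, b, x}  (via Q)
FOLLOW(R) includes $ since R is the start symbol.
FOLLOW(R): R appears on no right-hand side. Thus FOLLOW(R) = {$}.
FOLLOW(Q): in R::=Q, the suffix after Q is empty, so FOLLOW(Q) ⊇ FOLLOW(R) = {$}. Thus FOLLOW(Q) = {$}.
For Q ::= b: FIRST(b) = {b}, so it goes in M[Q, t] for t ∈ {b}.
For Q ::= a x S x: FIRST(a x S x) = {a}, so it goes in M[Q, t] for t ∈ {a}.
For Q ::= epsilon: FIRST(epsilon) = {epsilon}, so it goes in M[Q, t] for t ∈ {}; since epsilon ∈ FIRST, also for every t ∈ FOLLOW(Q) = {$}.
None of these place a production in M[Q, y].

none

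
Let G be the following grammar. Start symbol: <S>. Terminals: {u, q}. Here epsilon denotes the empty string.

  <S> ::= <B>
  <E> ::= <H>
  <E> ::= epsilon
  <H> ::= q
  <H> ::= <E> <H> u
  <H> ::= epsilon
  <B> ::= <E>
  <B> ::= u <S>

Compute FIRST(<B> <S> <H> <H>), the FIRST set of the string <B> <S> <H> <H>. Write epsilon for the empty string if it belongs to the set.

FIRST(<S>) = {epsilon, q, u}  (via <B>)
FIRST(<E>) = {epsilon, q, u}  (via <H>)
FIRST(<H>) = {epsilon, q, u}  (via <E> <H> u)
FIRST(<B>) = {epsilon, q, u}  (via <E>)
FIRST(<B> <S> <H> <H>): take FIRST of each symbol in turn, carrying on past any symbol whose FIRST contains epsilon; result {epsilon, q, u}.

{epsilon, q, u}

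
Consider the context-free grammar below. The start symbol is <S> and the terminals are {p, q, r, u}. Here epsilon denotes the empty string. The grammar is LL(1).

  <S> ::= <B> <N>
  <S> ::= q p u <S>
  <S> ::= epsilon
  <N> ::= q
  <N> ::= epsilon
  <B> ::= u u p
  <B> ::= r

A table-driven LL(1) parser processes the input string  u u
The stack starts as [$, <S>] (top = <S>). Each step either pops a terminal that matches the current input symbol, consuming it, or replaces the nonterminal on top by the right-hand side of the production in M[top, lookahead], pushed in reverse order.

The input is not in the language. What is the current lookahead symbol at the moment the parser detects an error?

$

step 1: stack=$ <S>  input=u u $  — expand <S> ::= <B> <N>
step 2: stack=$ <N> <B>  input=u u $  — expand <B> ::= u u p
step 3: stack=$ <N> p u u  input=u u $  — match u
step 4: stack=$ <N> p u  input=u $  — match u
step 5: stack=$ <N> p  input=$  — error: top is terminal p but lookahead is $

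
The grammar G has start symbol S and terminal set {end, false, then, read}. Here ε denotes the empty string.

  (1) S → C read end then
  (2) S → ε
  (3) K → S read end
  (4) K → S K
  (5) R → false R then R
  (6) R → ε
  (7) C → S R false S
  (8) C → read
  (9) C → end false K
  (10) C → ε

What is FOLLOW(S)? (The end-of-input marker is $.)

{$, end, false, read}

FIRST(R) = {ε, false}
FIRST(S) = {ε, end, false, read}  (via C read end then)
FIRST(K) = {end, false, read}  (via S read end, S K)
FIRST(C) = {ε, end, false, read}  (via S R false S)
FOLLOW(S) includes $ since S is the start symbol.
FOLLOW(R): in R→false R then R (occurrence 1), R is followed by then R with FIRST {then}; in R→false R then R (occurrence 2), the suffix after R is empty (adds nothing new); in C→S R false S, R is followed by false S with FIRST {false}. Thus FOLLOW(R) = {false, then}.
FOLLOW(C): in S→C read end then, C is followed by read end then with FIRST {read}. Thus FOLLOW(C) = {read}.
FOLLOW(S): in K→S read end, S is followed by read end with FIRST {read}; in K→S K, S is followed by K with FIRST {end, false, read}; in C→S R false S (occurrence 1), S is followed by R false S with FIRST {false}; in C→S R false S (occurrence 2), the suffix after S is empty, so FOLLOW(S) ⊇ FOLLOW(C) = {read}. Thus FOLLOW(S) = {$, end, false, read}.
FOLLOW(K): in K→S K, the suffix after K is empty (adds nothing new); in C→end false K, the suffix after K is empty, so FOLLOW(K) ⊇ FOLLOW(C) = {read}. Thus FOLLOW(K) = {read}.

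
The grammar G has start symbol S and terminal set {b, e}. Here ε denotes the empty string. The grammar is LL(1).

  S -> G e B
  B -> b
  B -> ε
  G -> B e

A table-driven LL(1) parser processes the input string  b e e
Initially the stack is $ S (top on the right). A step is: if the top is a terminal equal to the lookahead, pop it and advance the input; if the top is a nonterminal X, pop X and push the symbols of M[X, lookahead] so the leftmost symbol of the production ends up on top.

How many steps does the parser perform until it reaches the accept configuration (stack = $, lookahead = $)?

     Stack      Input    Action
  1  $ S        b e e $  expand S -> G e B
  2  $ B e G    b e e $  expand G -> B e
  3  $ B e e B  b e e $  expand B -> b
  4  $ B e e b  b e e $  match b
  5  $ B e e    e e $    match e
  6  $ B e      e $      match e
  7  $ B        $        expand B -> ε
Accept reached after 7 steps.

7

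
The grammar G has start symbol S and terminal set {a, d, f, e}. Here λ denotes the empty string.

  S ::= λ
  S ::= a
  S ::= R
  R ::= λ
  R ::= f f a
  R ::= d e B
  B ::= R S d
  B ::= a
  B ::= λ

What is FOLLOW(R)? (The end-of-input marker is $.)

FIRST(R): from R::=λ we get {λ}; from R::=f f a we get {f}; from R::=d e B we get {d}. So FIRST(R) = {λ, d, f}.
FIRST(S): from S::=λ we get {λ}; from S::=a we get {a}; from S::=R we get {λ, d, f}. So FIRST(S) = {λ, a, d, f}.
FIRST(B): from B::=R S d we get {a, d, f}; from B::=a we get {a}; from B::=λ we get {λ}. So FIRST(B) = {λ, a, d, f}.
FOLLOW(S) includes $ since S is the start symbol.
FOLLOW(S): in B::=R S d, S is followed by d with FIRST {d}. Thus FOLLOW(S) = {$, d}.
FOLLOW(R): in S::=R, the suffix after R is empty, so FOLLOW(R) ⊇ FOLLOW(S) = {$, d}; in B::=R S d, R is followed by S d with FIRST {a, d, f}. Thus FOLLOW(R) = {$, a, d, f}.
FOLLOW(B): in R::=d e B, the suffix after B is empty, so FOLLOW(B) ⊇ FOLLOW(R) = {$, a, d, f}. Thus FOLLOW(B) = {$, a, d, f}.

{$, a, d, f}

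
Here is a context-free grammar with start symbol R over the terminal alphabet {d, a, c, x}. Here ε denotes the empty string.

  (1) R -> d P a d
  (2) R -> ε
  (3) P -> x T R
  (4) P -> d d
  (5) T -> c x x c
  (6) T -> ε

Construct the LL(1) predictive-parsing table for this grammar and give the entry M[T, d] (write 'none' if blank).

FIRST(R) = {ε, d}
FIRST(P) = {d, x}
FIRST(T) = {ε, c}
FOLLOW(R) includes $ since R is the start symbol.
FOLLOW(P): in R->d P a d, P is followed by a d with FIRST {a}. Thus FOLLOW(P) = {a}.
FOLLOW(T): in P->x T R, T is followed by R with FIRST {ε, d}; in P->x T R, the suffix after T is nullable, so FOLLOW(T) ⊇ FOLLOW(P) = {a}. Thus FOLLOW(T) = {a, d}.
For T -> c x x c: FIRST(c x x c) = {c}, so it goes in M[T, t] for t ∈ {c}.
For T -> ε: FIRST(ε) = {ε}, so it goes in M[T, t] for t ∈ {}; since ε ∈ FIRST, also for every t ∈ FOLLOW(T) = {a, d}.

T -> ε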